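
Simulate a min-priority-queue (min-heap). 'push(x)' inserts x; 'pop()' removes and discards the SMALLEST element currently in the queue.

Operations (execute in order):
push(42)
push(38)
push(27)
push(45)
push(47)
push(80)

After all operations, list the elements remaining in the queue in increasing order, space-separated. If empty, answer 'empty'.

Answer: 27 38 42 45 47 80

Derivation:
push(42): heap contents = [42]
push(38): heap contents = [38, 42]
push(27): heap contents = [27, 38, 42]
push(45): heap contents = [27, 38, 42, 45]
push(47): heap contents = [27, 38, 42, 45, 47]
push(80): heap contents = [27, 38, 42, 45, 47, 80]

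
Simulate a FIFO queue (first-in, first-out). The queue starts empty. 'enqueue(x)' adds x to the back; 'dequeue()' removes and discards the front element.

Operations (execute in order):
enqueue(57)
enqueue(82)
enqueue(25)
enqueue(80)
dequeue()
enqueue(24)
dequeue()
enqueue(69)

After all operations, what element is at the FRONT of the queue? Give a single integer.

enqueue(57): queue = [57]
enqueue(82): queue = [57, 82]
enqueue(25): queue = [57, 82, 25]
enqueue(80): queue = [57, 82, 25, 80]
dequeue(): queue = [82, 25, 80]
enqueue(24): queue = [82, 25, 80, 24]
dequeue(): queue = [25, 80, 24]
enqueue(69): queue = [25, 80, 24, 69]

Answer: 25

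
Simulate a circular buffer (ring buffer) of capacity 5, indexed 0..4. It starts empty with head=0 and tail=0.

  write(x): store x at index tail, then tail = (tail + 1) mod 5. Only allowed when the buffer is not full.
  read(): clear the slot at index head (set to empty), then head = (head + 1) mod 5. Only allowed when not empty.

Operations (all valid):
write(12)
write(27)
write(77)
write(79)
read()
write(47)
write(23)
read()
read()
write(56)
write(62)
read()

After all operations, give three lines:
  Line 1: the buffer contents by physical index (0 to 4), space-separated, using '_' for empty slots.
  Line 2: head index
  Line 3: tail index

write(12): buf=[12 _ _ _ _], head=0, tail=1, size=1
write(27): buf=[12 27 _ _ _], head=0, tail=2, size=2
write(77): buf=[12 27 77 _ _], head=0, tail=3, size=3
write(79): buf=[12 27 77 79 _], head=0, tail=4, size=4
read(): buf=[_ 27 77 79 _], head=1, tail=4, size=3
write(47): buf=[_ 27 77 79 47], head=1, tail=0, size=4
write(23): buf=[23 27 77 79 47], head=1, tail=1, size=5
read(): buf=[23 _ 77 79 47], head=2, tail=1, size=4
read(): buf=[23 _ _ 79 47], head=3, tail=1, size=3
write(56): buf=[23 56 _ 79 47], head=3, tail=2, size=4
write(62): buf=[23 56 62 79 47], head=3, tail=3, size=5
read(): buf=[23 56 62 _ 47], head=4, tail=3, size=4

Answer: 23 56 62 _ 47
4
3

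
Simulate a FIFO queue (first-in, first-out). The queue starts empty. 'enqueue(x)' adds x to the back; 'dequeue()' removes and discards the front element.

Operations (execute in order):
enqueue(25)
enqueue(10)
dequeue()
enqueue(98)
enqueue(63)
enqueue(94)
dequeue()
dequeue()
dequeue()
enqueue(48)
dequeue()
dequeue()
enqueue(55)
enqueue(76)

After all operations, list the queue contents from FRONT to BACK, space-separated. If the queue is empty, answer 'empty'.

Answer: 55 76

Derivation:
enqueue(25): [25]
enqueue(10): [25, 10]
dequeue(): [10]
enqueue(98): [10, 98]
enqueue(63): [10, 98, 63]
enqueue(94): [10, 98, 63, 94]
dequeue(): [98, 63, 94]
dequeue(): [63, 94]
dequeue(): [94]
enqueue(48): [94, 48]
dequeue(): [48]
dequeue(): []
enqueue(55): [55]
enqueue(76): [55, 76]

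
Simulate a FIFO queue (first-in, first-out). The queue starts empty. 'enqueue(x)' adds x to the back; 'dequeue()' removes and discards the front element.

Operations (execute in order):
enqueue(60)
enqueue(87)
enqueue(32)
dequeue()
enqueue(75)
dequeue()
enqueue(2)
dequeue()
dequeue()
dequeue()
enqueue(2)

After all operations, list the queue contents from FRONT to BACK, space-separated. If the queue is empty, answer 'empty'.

enqueue(60): [60]
enqueue(87): [60, 87]
enqueue(32): [60, 87, 32]
dequeue(): [87, 32]
enqueue(75): [87, 32, 75]
dequeue(): [32, 75]
enqueue(2): [32, 75, 2]
dequeue(): [75, 2]
dequeue(): [2]
dequeue(): []
enqueue(2): [2]

Answer: 2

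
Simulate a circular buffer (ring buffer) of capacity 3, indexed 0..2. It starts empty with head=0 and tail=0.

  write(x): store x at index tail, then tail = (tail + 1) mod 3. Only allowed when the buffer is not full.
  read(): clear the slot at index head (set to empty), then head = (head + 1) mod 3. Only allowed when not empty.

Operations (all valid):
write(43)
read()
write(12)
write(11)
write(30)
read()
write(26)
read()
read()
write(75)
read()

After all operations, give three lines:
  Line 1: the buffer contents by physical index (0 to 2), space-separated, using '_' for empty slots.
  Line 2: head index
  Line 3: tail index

Answer: _ _ 75
2
0

Derivation:
write(43): buf=[43 _ _], head=0, tail=1, size=1
read(): buf=[_ _ _], head=1, tail=1, size=0
write(12): buf=[_ 12 _], head=1, tail=2, size=1
write(11): buf=[_ 12 11], head=1, tail=0, size=2
write(30): buf=[30 12 11], head=1, tail=1, size=3
read(): buf=[30 _ 11], head=2, tail=1, size=2
write(26): buf=[30 26 11], head=2, tail=2, size=3
read(): buf=[30 26 _], head=0, tail=2, size=2
read(): buf=[_ 26 _], head=1, tail=2, size=1
write(75): buf=[_ 26 75], head=1, tail=0, size=2
read(): buf=[_ _ 75], head=2, tail=0, size=1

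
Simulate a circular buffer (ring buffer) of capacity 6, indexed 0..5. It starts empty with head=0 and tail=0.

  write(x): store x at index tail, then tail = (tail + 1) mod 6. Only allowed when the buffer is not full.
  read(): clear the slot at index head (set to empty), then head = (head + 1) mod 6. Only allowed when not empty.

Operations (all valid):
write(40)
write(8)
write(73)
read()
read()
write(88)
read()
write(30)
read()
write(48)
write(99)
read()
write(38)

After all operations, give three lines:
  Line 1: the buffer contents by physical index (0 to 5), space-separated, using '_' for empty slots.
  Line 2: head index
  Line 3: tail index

write(40): buf=[40 _ _ _ _ _], head=0, tail=1, size=1
write(8): buf=[40 8 _ _ _ _], head=0, tail=2, size=2
write(73): buf=[40 8 73 _ _ _], head=0, tail=3, size=3
read(): buf=[_ 8 73 _ _ _], head=1, tail=3, size=2
read(): buf=[_ _ 73 _ _ _], head=2, tail=3, size=1
write(88): buf=[_ _ 73 88 _ _], head=2, tail=4, size=2
read(): buf=[_ _ _ 88 _ _], head=3, tail=4, size=1
write(30): buf=[_ _ _ 88 30 _], head=3, tail=5, size=2
read(): buf=[_ _ _ _ 30 _], head=4, tail=5, size=1
write(48): buf=[_ _ _ _ 30 48], head=4, tail=0, size=2
write(99): buf=[99 _ _ _ 30 48], head=4, tail=1, size=3
read(): buf=[99 _ _ _ _ 48], head=5, tail=1, size=2
write(38): buf=[99 38 _ _ _ 48], head=5, tail=2, size=3

Answer: 99 38 _ _ _ 48
5
2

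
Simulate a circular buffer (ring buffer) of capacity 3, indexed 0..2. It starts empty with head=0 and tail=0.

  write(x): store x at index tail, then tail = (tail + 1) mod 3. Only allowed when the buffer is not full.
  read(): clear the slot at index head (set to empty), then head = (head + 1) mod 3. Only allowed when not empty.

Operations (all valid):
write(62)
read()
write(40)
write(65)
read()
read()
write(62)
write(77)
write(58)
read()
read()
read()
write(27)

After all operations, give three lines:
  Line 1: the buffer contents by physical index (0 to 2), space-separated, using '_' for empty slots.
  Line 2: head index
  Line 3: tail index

Answer: 27 _ _
0
1

Derivation:
write(62): buf=[62 _ _], head=0, tail=1, size=1
read(): buf=[_ _ _], head=1, tail=1, size=0
write(40): buf=[_ 40 _], head=1, tail=2, size=1
write(65): buf=[_ 40 65], head=1, tail=0, size=2
read(): buf=[_ _ 65], head=2, tail=0, size=1
read(): buf=[_ _ _], head=0, tail=0, size=0
write(62): buf=[62 _ _], head=0, tail=1, size=1
write(77): buf=[62 77 _], head=0, tail=2, size=2
write(58): buf=[62 77 58], head=0, tail=0, size=3
read(): buf=[_ 77 58], head=1, tail=0, size=2
read(): buf=[_ _ 58], head=2, tail=0, size=1
read(): buf=[_ _ _], head=0, tail=0, size=0
write(27): buf=[27 _ _], head=0, tail=1, size=1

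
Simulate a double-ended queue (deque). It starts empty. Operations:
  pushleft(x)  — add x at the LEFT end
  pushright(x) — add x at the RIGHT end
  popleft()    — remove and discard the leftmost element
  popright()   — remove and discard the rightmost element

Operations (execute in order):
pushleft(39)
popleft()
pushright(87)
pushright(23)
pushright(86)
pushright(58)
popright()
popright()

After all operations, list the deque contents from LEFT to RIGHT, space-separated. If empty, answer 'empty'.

pushleft(39): [39]
popleft(): []
pushright(87): [87]
pushright(23): [87, 23]
pushright(86): [87, 23, 86]
pushright(58): [87, 23, 86, 58]
popright(): [87, 23, 86]
popright(): [87, 23]

Answer: 87 23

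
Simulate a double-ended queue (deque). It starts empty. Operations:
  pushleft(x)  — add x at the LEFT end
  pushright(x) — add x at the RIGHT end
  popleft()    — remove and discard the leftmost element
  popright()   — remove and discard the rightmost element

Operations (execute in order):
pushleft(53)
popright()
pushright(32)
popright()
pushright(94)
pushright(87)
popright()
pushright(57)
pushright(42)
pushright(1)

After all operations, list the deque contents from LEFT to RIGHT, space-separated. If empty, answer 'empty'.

Answer: 94 57 42 1

Derivation:
pushleft(53): [53]
popright(): []
pushright(32): [32]
popright(): []
pushright(94): [94]
pushright(87): [94, 87]
popright(): [94]
pushright(57): [94, 57]
pushright(42): [94, 57, 42]
pushright(1): [94, 57, 42, 1]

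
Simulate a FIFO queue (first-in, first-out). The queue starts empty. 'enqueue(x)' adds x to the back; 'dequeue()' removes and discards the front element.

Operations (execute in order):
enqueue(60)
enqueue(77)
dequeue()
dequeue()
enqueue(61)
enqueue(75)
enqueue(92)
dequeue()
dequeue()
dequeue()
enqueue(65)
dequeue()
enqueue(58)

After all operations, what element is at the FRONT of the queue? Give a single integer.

enqueue(60): queue = [60]
enqueue(77): queue = [60, 77]
dequeue(): queue = [77]
dequeue(): queue = []
enqueue(61): queue = [61]
enqueue(75): queue = [61, 75]
enqueue(92): queue = [61, 75, 92]
dequeue(): queue = [75, 92]
dequeue(): queue = [92]
dequeue(): queue = []
enqueue(65): queue = [65]
dequeue(): queue = []
enqueue(58): queue = [58]

Answer: 58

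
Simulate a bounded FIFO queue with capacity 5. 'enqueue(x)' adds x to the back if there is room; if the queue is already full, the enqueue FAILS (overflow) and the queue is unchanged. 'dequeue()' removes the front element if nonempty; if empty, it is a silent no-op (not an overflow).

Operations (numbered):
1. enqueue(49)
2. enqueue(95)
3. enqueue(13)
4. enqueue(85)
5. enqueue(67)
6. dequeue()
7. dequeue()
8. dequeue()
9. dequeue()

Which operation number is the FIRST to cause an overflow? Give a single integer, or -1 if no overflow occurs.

1. enqueue(49): size=1
2. enqueue(95): size=2
3. enqueue(13): size=3
4. enqueue(85): size=4
5. enqueue(67): size=5
6. dequeue(): size=4
7. dequeue(): size=3
8. dequeue(): size=2
9. dequeue(): size=1

Answer: -1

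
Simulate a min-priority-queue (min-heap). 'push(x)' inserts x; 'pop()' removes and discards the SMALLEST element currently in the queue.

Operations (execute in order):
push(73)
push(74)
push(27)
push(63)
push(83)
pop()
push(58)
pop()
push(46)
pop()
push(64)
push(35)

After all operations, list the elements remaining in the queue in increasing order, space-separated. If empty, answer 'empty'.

Answer: 35 63 64 73 74 83

Derivation:
push(73): heap contents = [73]
push(74): heap contents = [73, 74]
push(27): heap contents = [27, 73, 74]
push(63): heap contents = [27, 63, 73, 74]
push(83): heap contents = [27, 63, 73, 74, 83]
pop() → 27: heap contents = [63, 73, 74, 83]
push(58): heap contents = [58, 63, 73, 74, 83]
pop() → 58: heap contents = [63, 73, 74, 83]
push(46): heap contents = [46, 63, 73, 74, 83]
pop() → 46: heap contents = [63, 73, 74, 83]
push(64): heap contents = [63, 64, 73, 74, 83]
push(35): heap contents = [35, 63, 64, 73, 74, 83]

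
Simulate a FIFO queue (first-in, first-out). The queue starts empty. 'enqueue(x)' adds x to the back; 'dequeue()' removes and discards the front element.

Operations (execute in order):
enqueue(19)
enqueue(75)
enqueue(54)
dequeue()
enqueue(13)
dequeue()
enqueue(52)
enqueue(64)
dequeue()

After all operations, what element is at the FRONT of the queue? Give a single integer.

enqueue(19): queue = [19]
enqueue(75): queue = [19, 75]
enqueue(54): queue = [19, 75, 54]
dequeue(): queue = [75, 54]
enqueue(13): queue = [75, 54, 13]
dequeue(): queue = [54, 13]
enqueue(52): queue = [54, 13, 52]
enqueue(64): queue = [54, 13, 52, 64]
dequeue(): queue = [13, 52, 64]

Answer: 13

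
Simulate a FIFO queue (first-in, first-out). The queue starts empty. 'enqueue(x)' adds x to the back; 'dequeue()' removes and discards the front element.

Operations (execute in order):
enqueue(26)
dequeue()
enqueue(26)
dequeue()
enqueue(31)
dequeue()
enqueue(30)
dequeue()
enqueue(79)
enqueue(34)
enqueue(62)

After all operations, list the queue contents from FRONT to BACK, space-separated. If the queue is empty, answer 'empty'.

enqueue(26): [26]
dequeue(): []
enqueue(26): [26]
dequeue(): []
enqueue(31): [31]
dequeue(): []
enqueue(30): [30]
dequeue(): []
enqueue(79): [79]
enqueue(34): [79, 34]
enqueue(62): [79, 34, 62]

Answer: 79 34 62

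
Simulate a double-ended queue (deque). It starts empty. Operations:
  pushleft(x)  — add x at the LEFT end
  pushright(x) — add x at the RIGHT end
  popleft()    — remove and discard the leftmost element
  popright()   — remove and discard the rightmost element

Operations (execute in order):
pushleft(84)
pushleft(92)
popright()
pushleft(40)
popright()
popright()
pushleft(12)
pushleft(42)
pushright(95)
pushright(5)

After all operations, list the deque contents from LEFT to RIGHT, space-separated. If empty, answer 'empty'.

pushleft(84): [84]
pushleft(92): [92, 84]
popright(): [92]
pushleft(40): [40, 92]
popright(): [40]
popright(): []
pushleft(12): [12]
pushleft(42): [42, 12]
pushright(95): [42, 12, 95]
pushright(5): [42, 12, 95, 5]

Answer: 42 12 95 5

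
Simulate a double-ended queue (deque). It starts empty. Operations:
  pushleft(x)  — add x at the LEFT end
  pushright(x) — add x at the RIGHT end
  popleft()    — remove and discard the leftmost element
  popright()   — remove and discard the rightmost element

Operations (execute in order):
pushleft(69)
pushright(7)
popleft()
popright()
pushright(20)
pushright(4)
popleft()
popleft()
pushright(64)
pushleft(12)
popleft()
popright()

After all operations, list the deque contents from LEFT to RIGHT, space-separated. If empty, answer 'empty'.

Answer: empty

Derivation:
pushleft(69): [69]
pushright(7): [69, 7]
popleft(): [7]
popright(): []
pushright(20): [20]
pushright(4): [20, 4]
popleft(): [4]
popleft(): []
pushright(64): [64]
pushleft(12): [12, 64]
popleft(): [64]
popright(): []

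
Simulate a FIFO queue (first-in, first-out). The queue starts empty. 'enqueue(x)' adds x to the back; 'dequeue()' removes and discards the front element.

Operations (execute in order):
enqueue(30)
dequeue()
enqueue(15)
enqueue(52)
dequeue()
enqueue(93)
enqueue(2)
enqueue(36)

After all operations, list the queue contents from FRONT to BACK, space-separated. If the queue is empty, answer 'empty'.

Answer: 52 93 2 36

Derivation:
enqueue(30): [30]
dequeue(): []
enqueue(15): [15]
enqueue(52): [15, 52]
dequeue(): [52]
enqueue(93): [52, 93]
enqueue(2): [52, 93, 2]
enqueue(36): [52, 93, 2, 36]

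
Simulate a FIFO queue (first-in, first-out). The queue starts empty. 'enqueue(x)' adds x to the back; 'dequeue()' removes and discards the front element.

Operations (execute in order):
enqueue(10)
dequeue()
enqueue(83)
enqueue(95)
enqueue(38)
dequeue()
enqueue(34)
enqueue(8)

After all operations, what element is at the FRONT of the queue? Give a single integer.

Answer: 95

Derivation:
enqueue(10): queue = [10]
dequeue(): queue = []
enqueue(83): queue = [83]
enqueue(95): queue = [83, 95]
enqueue(38): queue = [83, 95, 38]
dequeue(): queue = [95, 38]
enqueue(34): queue = [95, 38, 34]
enqueue(8): queue = [95, 38, 34, 8]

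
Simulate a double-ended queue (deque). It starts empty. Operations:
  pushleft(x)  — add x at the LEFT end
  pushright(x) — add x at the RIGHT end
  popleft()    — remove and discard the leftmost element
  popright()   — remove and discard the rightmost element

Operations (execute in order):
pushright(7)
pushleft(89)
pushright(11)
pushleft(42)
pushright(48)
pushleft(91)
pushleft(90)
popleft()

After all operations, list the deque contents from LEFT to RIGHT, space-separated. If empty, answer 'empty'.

Answer: 91 42 89 7 11 48

Derivation:
pushright(7): [7]
pushleft(89): [89, 7]
pushright(11): [89, 7, 11]
pushleft(42): [42, 89, 7, 11]
pushright(48): [42, 89, 7, 11, 48]
pushleft(91): [91, 42, 89, 7, 11, 48]
pushleft(90): [90, 91, 42, 89, 7, 11, 48]
popleft(): [91, 42, 89, 7, 11, 48]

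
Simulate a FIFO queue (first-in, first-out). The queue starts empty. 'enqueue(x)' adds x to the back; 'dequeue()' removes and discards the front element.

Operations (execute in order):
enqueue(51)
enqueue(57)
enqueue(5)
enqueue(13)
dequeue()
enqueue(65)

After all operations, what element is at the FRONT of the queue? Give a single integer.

Answer: 57

Derivation:
enqueue(51): queue = [51]
enqueue(57): queue = [51, 57]
enqueue(5): queue = [51, 57, 5]
enqueue(13): queue = [51, 57, 5, 13]
dequeue(): queue = [57, 5, 13]
enqueue(65): queue = [57, 5, 13, 65]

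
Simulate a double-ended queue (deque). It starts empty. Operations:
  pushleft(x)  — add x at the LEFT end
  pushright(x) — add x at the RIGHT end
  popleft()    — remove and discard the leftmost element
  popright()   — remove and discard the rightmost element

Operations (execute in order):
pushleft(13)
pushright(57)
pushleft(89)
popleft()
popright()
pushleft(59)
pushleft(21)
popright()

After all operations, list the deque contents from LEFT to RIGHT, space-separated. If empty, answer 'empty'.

Answer: 21 59

Derivation:
pushleft(13): [13]
pushright(57): [13, 57]
pushleft(89): [89, 13, 57]
popleft(): [13, 57]
popright(): [13]
pushleft(59): [59, 13]
pushleft(21): [21, 59, 13]
popright(): [21, 59]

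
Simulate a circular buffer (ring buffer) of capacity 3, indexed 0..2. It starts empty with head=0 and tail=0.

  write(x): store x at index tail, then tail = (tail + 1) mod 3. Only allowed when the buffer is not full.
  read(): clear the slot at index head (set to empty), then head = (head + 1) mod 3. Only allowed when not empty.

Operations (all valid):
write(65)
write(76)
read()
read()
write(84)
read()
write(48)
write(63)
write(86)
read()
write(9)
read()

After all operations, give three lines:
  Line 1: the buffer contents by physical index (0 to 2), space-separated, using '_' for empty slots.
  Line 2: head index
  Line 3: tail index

write(65): buf=[65 _ _], head=0, tail=1, size=1
write(76): buf=[65 76 _], head=0, tail=2, size=2
read(): buf=[_ 76 _], head=1, tail=2, size=1
read(): buf=[_ _ _], head=2, tail=2, size=0
write(84): buf=[_ _ 84], head=2, tail=0, size=1
read(): buf=[_ _ _], head=0, tail=0, size=0
write(48): buf=[48 _ _], head=0, tail=1, size=1
write(63): buf=[48 63 _], head=0, tail=2, size=2
write(86): buf=[48 63 86], head=0, tail=0, size=3
read(): buf=[_ 63 86], head=1, tail=0, size=2
write(9): buf=[9 63 86], head=1, tail=1, size=3
read(): buf=[9 _ 86], head=2, tail=1, size=2

Answer: 9 _ 86
2
1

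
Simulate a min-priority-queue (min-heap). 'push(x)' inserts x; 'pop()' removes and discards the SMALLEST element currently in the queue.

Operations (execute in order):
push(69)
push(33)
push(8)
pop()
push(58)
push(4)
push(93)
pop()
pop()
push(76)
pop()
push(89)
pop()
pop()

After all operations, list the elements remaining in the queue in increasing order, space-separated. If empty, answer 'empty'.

Answer: 89 93

Derivation:
push(69): heap contents = [69]
push(33): heap contents = [33, 69]
push(8): heap contents = [8, 33, 69]
pop() → 8: heap contents = [33, 69]
push(58): heap contents = [33, 58, 69]
push(4): heap contents = [4, 33, 58, 69]
push(93): heap contents = [4, 33, 58, 69, 93]
pop() → 4: heap contents = [33, 58, 69, 93]
pop() → 33: heap contents = [58, 69, 93]
push(76): heap contents = [58, 69, 76, 93]
pop() → 58: heap contents = [69, 76, 93]
push(89): heap contents = [69, 76, 89, 93]
pop() → 69: heap contents = [76, 89, 93]
pop() → 76: heap contents = [89, 93]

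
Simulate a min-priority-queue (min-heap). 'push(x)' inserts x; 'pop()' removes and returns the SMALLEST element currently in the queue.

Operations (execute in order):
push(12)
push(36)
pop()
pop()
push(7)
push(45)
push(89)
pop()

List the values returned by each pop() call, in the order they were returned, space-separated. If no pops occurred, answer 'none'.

Answer: 12 36 7

Derivation:
push(12): heap contents = [12]
push(36): heap contents = [12, 36]
pop() → 12: heap contents = [36]
pop() → 36: heap contents = []
push(7): heap contents = [7]
push(45): heap contents = [7, 45]
push(89): heap contents = [7, 45, 89]
pop() → 7: heap contents = [45, 89]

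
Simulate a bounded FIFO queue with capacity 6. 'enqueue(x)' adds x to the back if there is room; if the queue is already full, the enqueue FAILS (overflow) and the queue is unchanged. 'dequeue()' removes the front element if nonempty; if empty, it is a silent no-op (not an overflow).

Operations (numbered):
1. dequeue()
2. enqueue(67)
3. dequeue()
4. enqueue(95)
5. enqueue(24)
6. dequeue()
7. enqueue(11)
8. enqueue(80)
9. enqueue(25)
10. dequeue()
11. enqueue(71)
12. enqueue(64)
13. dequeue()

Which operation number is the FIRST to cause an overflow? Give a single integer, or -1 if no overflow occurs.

Answer: -1

Derivation:
1. dequeue(): empty, no-op, size=0
2. enqueue(67): size=1
3. dequeue(): size=0
4. enqueue(95): size=1
5. enqueue(24): size=2
6. dequeue(): size=1
7. enqueue(11): size=2
8. enqueue(80): size=3
9. enqueue(25): size=4
10. dequeue(): size=3
11. enqueue(71): size=4
12. enqueue(64): size=5
13. dequeue(): size=4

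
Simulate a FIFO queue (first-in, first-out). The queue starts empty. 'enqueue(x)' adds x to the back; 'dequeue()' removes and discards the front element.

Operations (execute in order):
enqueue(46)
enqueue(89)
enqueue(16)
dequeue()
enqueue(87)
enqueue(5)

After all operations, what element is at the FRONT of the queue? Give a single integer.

enqueue(46): queue = [46]
enqueue(89): queue = [46, 89]
enqueue(16): queue = [46, 89, 16]
dequeue(): queue = [89, 16]
enqueue(87): queue = [89, 16, 87]
enqueue(5): queue = [89, 16, 87, 5]

Answer: 89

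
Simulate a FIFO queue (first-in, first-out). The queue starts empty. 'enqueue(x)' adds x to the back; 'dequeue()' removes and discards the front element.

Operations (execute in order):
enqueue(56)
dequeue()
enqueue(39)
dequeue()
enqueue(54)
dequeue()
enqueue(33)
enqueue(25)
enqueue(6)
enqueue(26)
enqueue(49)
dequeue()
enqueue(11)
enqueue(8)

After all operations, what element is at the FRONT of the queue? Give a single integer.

enqueue(56): queue = [56]
dequeue(): queue = []
enqueue(39): queue = [39]
dequeue(): queue = []
enqueue(54): queue = [54]
dequeue(): queue = []
enqueue(33): queue = [33]
enqueue(25): queue = [33, 25]
enqueue(6): queue = [33, 25, 6]
enqueue(26): queue = [33, 25, 6, 26]
enqueue(49): queue = [33, 25, 6, 26, 49]
dequeue(): queue = [25, 6, 26, 49]
enqueue(11): queue = [25, 6, 26, 49, 11]
enqueue(8): queue = [25, 6, 26, 49, 11, 8]

Answer: 25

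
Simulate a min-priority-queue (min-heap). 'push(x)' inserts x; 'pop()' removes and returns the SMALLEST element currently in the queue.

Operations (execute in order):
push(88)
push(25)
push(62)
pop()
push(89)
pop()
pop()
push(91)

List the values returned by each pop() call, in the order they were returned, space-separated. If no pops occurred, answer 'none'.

push(88): heap contents = [88]
push(25): heap contents = [25, 88]
push(62): heap contents = [25, 62, 88]
pop() → 25: heap contents = [62, 88]
push(89): heap contents = [62, 88, 89]
pop() → 62: heap contents = [88, 89]
pop() → 88: heap contents = [89]
push(91): heap contents = [89, 91]

Answer: 25 62 88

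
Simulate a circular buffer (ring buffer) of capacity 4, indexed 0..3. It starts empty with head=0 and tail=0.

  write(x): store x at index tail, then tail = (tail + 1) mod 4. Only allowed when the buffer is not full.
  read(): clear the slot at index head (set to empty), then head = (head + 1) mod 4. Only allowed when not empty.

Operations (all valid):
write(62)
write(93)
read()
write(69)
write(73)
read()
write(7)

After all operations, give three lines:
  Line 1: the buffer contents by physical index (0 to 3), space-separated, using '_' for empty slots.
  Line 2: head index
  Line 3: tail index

write(62): buf=[62 _ _ _], head=0, tail=1, size=1
write(93): buf=[62 93 _ _], head=0, tail=2, size=2
read(): buf=[_ 93 _ _], head=1, tail=2, size=1
write(69): buf=[_ 93 69 _], head=1, tail=3, size=2
write(73): buf=[_ 93 69 73], head=1, tail=0, size=3
read(): buf=[_ _ 69 73], head=2, tail=0, size=2
write(7): buf=[7 _ 69 73], head=2, tail=1, size=3

Answer: 7 _ 69 73
2
1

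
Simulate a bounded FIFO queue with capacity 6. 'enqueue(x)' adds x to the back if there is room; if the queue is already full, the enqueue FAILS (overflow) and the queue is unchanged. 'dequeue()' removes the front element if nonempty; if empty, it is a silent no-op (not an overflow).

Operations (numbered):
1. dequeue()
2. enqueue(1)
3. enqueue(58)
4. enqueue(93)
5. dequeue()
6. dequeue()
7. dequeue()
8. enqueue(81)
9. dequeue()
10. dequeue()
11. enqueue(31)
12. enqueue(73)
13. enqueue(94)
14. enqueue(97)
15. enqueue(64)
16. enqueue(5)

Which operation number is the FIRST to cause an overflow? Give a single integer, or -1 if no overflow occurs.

1. dequeue(): empty, no-op, size=0
2. enqueue(1): size=1
3. enqueue(58): size=2
4. enqueue(93): size=3
5. dequeue(): size=2
6. dequeue(): size=1
7. dequeue(): size=0
8. enqueue(81): size=1
9. dequeue(): size=0
10. dequeue(): empty, no-op, size=0
11. enqueue(31): size=1
12. enqueue(73): size=2
13. enqueue(94): size=3
14. enqueue(97): size=4
15. enqueue(64): size=5
16. enqueue(5): size=6

Answer: -1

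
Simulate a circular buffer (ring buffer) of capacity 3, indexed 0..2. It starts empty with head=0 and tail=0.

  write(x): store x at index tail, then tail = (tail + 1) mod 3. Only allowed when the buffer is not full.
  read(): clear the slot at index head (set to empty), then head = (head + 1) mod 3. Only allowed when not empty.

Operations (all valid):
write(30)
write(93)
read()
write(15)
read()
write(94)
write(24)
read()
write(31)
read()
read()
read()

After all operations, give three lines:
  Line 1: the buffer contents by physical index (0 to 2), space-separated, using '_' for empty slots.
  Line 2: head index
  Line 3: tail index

write(30): buf=[30 _ _], head=0, tail=1, size=1
write(93): buf=[30 93 _], head=0, tail=2, size=2
read(): buf=[_ 93 _], head=1, tail=2, size=1
write(15): buf=[_ 93 15], head=1, tail=0, size=2
read(): buf=[_ _ 15], head=2, tail=0, size=1
write(94): buf=[94 _ 15], head=2, tail=1, size=2
write(24): buf=[94 24 15], head=2, tail=2, size=3
read(): buf=[94 24 _], head=0, tail=2, size=2
write(31): buf=[94 24 31], head=0, tail=0, size=3
read(): buf=[_ 24 31], head=1, tail=0, size=2
read(): buf=[_ _ 31], head=2, tail=0, size=1
read(): buf=[_ _ _], head=0, tail=0, size=0

Answer: _ _ _
0
0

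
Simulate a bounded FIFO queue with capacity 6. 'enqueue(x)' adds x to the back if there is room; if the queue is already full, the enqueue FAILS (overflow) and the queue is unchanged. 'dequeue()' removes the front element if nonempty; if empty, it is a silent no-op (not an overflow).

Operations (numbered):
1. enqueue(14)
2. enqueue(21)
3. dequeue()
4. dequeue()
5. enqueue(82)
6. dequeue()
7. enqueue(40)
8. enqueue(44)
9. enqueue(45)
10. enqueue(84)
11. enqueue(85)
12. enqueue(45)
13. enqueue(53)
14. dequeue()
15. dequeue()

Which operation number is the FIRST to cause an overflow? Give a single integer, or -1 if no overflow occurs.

Answer: 13

Derivation:
1. enqueue(14): size=1
2. enqueue(21): size=2
3. dequeue(): size=1
4. dequeue(): size=0
5. enqueue(82): size=1
6. dequeue(): size=0
7. enqueue(40): size=1
8. enqueue(44): size=2
9. enqueue(45): size=3
10. enqueue(84): size=4
11. enqueue(85): size=5
12. enqueue(45): size=6
13. enqueue(53): size=6=cap → OVERFLOW (fail)
14. dequeue(): size=5
15. dequeue(): size=4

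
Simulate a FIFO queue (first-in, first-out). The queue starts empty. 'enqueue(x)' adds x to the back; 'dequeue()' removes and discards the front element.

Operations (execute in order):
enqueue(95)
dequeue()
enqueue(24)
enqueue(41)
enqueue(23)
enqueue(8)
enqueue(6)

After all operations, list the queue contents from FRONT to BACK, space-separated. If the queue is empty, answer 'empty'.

enqueue(95): [95]
dequeue(): []
enqueue(24): [24]
enqueue(41): [24, 41]
enqueue(23): [24, 41, 23]
enqueue(8): [24, 41, 23, 8]
enqueue(6): [24, 41, 23, 8, 6]

Answer: 24 41 23 8 6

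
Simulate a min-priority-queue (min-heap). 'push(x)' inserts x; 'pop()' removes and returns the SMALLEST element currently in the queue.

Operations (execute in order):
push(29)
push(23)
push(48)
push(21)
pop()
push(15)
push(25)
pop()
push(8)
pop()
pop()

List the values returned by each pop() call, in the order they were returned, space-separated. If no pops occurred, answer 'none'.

Answer: 21 15 8 23

Derivation:
push(29): heap contents = [29]
push(23): heap contents = [23, 29]
push(48): heap contents = [23, 29, 48]
push(21): heap contents = [21, 23, 29, 48]
pop() → 21: heap contents = [23, 29, 48]
push(15): heap contents = [15, 23, 29, 48]
push(25): heap contents = [15, 23, 25, 29, 48]
pop() → 15: heap contents = [23, 25, 29, 48]
push(8): heap contents = [8, 23, 25, 29, 48]
pop() → 8: heap contents = [23, 25, 29, 48]
pop() → 23: heap contents = [25, 29, 48]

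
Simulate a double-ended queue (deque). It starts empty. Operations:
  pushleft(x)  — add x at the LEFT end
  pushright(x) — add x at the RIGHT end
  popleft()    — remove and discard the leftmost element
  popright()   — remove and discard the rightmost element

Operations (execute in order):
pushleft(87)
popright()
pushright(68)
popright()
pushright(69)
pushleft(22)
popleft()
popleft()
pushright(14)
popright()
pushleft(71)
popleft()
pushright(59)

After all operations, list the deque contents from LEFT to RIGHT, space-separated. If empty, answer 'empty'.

Answer: 59

Derivation:
pushleft(87): [87]
popright(): []
pushright(68): [68]
popright(): []
pushright(69): [69]
pushleft(22): [22, 69]
popleft(): [69]
popleft(): []
pushright(14): [14]
popright(): []
pushleft(71): [71]
popleft(): []
pushright(59): [59]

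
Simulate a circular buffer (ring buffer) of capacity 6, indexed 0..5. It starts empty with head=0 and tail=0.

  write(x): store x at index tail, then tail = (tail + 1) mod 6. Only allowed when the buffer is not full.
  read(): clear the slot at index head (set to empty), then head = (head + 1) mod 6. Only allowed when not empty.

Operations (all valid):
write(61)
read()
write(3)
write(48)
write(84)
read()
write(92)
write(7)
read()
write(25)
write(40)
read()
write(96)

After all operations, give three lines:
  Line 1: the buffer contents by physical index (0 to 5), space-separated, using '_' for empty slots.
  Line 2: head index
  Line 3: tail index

write(61): buf=[61 _ _ _ _ _], head=0, tail=1, size=1
read(): buf=[_ _ _ _ _ _], head=1, tail=1, size=0
write(3): buf=[_ 3 _ _ _ _], head=1, tail=2, size=1
write(48): buf=[_ 3 48 _ _ _], head=1, tail=3, size=2
write(84): buf=[_ 3 48 84 _ _], head=1, tail=4, size=3
read(): buf=[_ _ 48 84 _ _], head=2, tail=4, size=2
write(92): buf=[_ _ 48 84 92 _], head=2, tail=5, size=3
write(7): buf=[_ _ 48 84 92 7], head=2, tail=0, size=4
read(): buf=[_ _ _ 84 92 7], head=3, tail=0, size=3
write(25): buf=[25 _ _ 84 92 7], head=3, tail=1, size=4
write(40): buf=[25 40 _ 84 92 7], head=3, tail=2, size=5
read(): buf=[25 40 _ _ 92 7], head=4, tail=2, size=4
write(96): buf=[25 40 96 _ 92 7], head=4, tail=3, size=5

Answer: 25 40 96 _ 92 7
4
3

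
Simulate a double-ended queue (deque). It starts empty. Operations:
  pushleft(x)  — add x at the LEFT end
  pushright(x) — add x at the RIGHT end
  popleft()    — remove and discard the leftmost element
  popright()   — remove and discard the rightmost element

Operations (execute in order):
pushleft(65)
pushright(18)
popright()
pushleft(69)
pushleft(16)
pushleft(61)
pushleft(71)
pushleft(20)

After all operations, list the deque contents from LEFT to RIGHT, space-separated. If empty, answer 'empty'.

pushleft(65): [65]
pushright(18): [65, 18]
popright(): [65]
pushleft(69): [69, 65]
pushleft(16): [16, 69, 65]
pushleft(61): [61, 16, 69, 65]
pushleft(71): [71, 61, 16, 69, 65]
pushleft(20): [20, 71, 61, 16, 69, 65]

Answer: 20 71 61 16 69 65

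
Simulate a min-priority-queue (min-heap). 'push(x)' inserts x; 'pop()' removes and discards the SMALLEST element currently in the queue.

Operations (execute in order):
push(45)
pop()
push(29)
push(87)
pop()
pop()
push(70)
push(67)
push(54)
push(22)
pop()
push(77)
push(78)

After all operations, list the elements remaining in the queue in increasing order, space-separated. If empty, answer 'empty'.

Answer: 54 67 70 77 78

Derivation:
push(45): heap contents = [45]
pop() → 45: heap contents = []
push(29): heap contents = [29]
push(87): heap contents = [29, 87]
pop() → 29: heap contents = [87]
pop() → 87: heap contents = []
push(70): heap contents = [70]
push(67): heap contents = [67, 70]
push(54): heap contents = [54, 67, 70]
push(22): heap contents = [22, 54, 67, 70]
pop() → 22: heap contents = [54, 67, 70]
push(77): heap contents = [54, 67, 70, 77]
push(78): heap contents = [54, 67, 70, 77, 78]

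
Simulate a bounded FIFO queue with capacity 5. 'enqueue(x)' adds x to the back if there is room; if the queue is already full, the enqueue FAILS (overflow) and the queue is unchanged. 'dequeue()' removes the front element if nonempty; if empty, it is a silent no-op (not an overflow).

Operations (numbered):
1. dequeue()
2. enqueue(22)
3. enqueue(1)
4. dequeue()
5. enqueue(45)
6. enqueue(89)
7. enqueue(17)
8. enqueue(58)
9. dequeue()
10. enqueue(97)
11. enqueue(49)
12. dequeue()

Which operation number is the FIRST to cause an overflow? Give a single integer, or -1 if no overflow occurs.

1. dequeue(): empty, no-op, size=0
2. enqueue(22): size=1
3. enqueue(1): size=2
4. dequeue(): size=1
5. enqueue(45): size=2
6. enqueue(89): size=3
7. enqueue(17): size=4
8. enqueue(58): size=5
9. dequeue(): size=4
10. enqueue(97): size=5
11. enqueue(49): size=5=cap → OVERFLOW (fail)
12. dequeue(): size=4

Answer: 11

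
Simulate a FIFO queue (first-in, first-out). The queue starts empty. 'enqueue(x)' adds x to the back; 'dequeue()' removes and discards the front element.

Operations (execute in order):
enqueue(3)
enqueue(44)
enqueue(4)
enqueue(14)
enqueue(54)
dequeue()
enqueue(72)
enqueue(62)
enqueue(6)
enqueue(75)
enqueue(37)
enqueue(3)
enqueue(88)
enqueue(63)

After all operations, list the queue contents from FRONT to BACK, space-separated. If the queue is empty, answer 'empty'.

Answer: 44 4 14 54 72 62 6 75 37 3 88 63

Derivation:
enqueue(3): [3]
enqueue(44): [3, 44]
enqueue(4): [3, 44, 4]
enqueue(14): [3, 44, 4, 14]
enqueue(54): [3, 44, 4, 14, 54]
dequeue(): [44, 4, 14, 54]
enqueue(72): [44, 4, 14, 54, 72]
enqueue(62): [44, 4, 14, 54, 72, 62]
enqueue(6): [44, 4, 14, 54, 72, 62, 6]
enqueue(75): [44, 4, 14, 54, 72, 62, 6, 75]
enqueue(37): [44, 4, 14, 54, 72, 62, 6, 75, 37]
enqueue(3): [44, 4, 14, 54, 72, 62, 6, 75, 37, 3]
enqueue(88): [44, 4, 14, 54, 72, 62, 6, 75, 37, 3, 88]
enqueue(63): [44, 4, 14, 54, 72, 62, 6, 75, 37, 3, 88, 63]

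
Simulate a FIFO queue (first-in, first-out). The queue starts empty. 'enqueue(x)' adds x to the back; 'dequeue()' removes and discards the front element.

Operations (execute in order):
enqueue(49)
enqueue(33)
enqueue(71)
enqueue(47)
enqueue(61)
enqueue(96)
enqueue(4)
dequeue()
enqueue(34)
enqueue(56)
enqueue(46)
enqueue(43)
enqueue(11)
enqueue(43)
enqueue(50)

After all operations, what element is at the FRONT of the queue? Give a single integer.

enqueue(49): queue = [49]
enqueue(33): queue = [49, 33]
enqueue(71): queue = [49, 33, 71]
enqueue(47): queue = [49, 33, 71, 47]
enqueue(61): queue = [49, 33, 71, 47, 61]
enqueue(96): queue = [49, 33, 71, 47, 61, 96]
enqueue(4): queue = [49, 33, 71, 47, 61, 96, 4]
dequeue(): queue = [33, 71, 47, 61, 96, 4]
enqueue(34): queue = [33, 71, 47, 61, 96, 4, 34]
enqueue(56): queue = [33, 71, 47, 61, 96, 4, 34, 56]
enqueue(46): queue = [33, 71, 47, 61, 96, 4, 34, 56, 46]
enqueue(43): queue = [33, 71, 47, 61, 96, 4, 34, 56, 46, 43]
enqueue(11): queue = [33, 71, 47, 61, 96, 4, 34, 56, 46, 43, 11]
enqueue(43): queue = [33, 71, 47, 61, 96, 4, 34, 56, 46, 43, 11, 43]
enqueue(50): queue = [33, 71, 47, 61, 96, 4, 34, 56, 46, 43, 11, 43, 50]

Answer: 33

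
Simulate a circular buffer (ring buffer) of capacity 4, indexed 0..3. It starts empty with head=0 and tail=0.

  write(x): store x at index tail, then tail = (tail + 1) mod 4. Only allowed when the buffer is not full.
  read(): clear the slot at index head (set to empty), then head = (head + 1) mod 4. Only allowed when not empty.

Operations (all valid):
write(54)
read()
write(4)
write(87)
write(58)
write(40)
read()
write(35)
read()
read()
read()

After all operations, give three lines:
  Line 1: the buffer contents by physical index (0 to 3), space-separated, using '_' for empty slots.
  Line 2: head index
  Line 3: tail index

Answer: _ 35 _ _
1
2

Derivation:
write(54): buf=[54 _ _ _], head=0, tail=1, size=1
read(): buf=[_ _ _ _], head=1, tail=1, size=0
write(4): buf=[_ 4 _ _], head=1, tail=2, size=1
write(87): buf=[_ 4 87 _], head=1, tail=3, size=2
write(58): buf=[_ 4 87 58], head=1, tail=0, size=3
write(40): buf=[40 4 87 58], head=1, tail=1, size=4
read(): buf=[40 _ 87 58], head=2, tail=1, size=3
write(35): buf=[40 35 87 58], head=2, tail=2, size=4
read(): buf=[40 35 _ 58], head=3, tail=2, size=3
read(): buf=[40 35 _ _], head=0, tail=2, size=2
read(): buf=[_ 35 _ _], head=1, tail=2, size=1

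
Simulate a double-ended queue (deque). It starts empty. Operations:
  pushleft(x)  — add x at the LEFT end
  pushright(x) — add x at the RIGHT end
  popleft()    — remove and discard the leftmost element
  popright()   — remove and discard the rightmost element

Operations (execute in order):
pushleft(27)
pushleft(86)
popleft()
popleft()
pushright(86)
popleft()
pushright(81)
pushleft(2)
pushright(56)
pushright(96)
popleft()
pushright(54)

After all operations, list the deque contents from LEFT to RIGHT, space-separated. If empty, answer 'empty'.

pushleft(27): [27]
pushleft(86): [86, 27]
popleft(): [27]
popleft(): []
pushright(86): [86]
popleft(): []
pushright(81): [81]
pushleft(2): [2, 81]
pushright(56): [2, 81, 56]
pushright(96): [2, 81, 56, 96]
popleft(): [81, 56, 96]
pushright(54): [81, 56, 96, 54]

Answer: 81 56 96 54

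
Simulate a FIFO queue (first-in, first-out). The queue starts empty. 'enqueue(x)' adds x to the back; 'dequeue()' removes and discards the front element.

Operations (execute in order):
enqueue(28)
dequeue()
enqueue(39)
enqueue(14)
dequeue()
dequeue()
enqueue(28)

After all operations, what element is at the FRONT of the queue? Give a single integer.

Answer: 28

Derivation:
enqueue(28): queue = [28]
dequeue(): queue = []
enqueue(39): queue = [39]
enqueue(14): queue = [39, 14]
dequeue(): queue = [14]
dequeue(): queue = []
enqueue(28): queue = [28]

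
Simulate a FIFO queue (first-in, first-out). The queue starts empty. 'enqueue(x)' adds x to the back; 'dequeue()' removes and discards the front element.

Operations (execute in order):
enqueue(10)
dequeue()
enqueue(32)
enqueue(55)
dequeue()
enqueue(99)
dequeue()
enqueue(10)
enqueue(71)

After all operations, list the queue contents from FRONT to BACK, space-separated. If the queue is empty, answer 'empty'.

enqueue(10): [10]
dequeue(): []
enqueue(32): [32]
enqueue(55): [32, 55]
dequeue(): [55]
enqueue(99): [55, 99]
dequeue(): [99]
enqueue(10): [99, 10]
enqueue(71): [99, 10, 71]

Answer: 99 10 71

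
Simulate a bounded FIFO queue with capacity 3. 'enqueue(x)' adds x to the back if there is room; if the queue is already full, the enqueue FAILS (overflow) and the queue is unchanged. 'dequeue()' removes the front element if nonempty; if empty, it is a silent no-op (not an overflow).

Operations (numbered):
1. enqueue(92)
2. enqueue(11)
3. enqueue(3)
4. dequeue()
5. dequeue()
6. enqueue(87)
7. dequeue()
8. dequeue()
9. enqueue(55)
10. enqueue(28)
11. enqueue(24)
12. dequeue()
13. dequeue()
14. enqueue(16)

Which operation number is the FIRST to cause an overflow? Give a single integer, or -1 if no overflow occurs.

1. enqueue(92): size=1
2. enqueue(11): size=2
3. enqueue(3): size=3
4. dequeue(): size=2
5. dequeue(): size=1
6. enqueue(87): size=2
7. dequeue(): size=1
8. dequeue(): size=0
9. enqueue(55): size=1
10. enqueue(28): size=2
11. enqueue(24): size=3
12. dequeue(): size=2
13. dequeue(): size=1
14. enqueue(16): size=2

Answer: -1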